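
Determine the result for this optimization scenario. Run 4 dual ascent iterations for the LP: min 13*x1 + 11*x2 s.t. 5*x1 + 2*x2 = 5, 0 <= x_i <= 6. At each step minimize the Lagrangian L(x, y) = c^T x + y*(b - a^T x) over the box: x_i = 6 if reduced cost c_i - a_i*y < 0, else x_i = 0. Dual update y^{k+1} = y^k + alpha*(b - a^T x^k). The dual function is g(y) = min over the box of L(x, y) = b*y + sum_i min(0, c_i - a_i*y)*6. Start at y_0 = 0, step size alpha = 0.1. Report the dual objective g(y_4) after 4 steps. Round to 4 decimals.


Dual ascent for LP: min 13*x1 + 11*x2, 5*x1 + 2*x2 = 5, 0 <= x_i <= 6
Step 1: y^k = 0.0, reduced costs: (13.0, 11.0)
  x^k = (0.0, 0.0), subgradient = b - a^T x = 5.0
  y^{k+1} = 0.0 + 0.1*5.0 = 0.5
Step 2: y^k = 0.5, reduced costs: (10.5, 10.0)
  x^k = (0.0, 0.0), subgradient = b - a^T x = 5.0
  y^{k+1} = 0.5 + 0.1*5.0 = 1.0
Step 3: y^k = 1.0, reduced costs: (8.0, 9.0)
  x^k = (0.0, 0.0), subgradient = b - a^T x = 5.0
  y^{k+1} = 1.0 + 0.1*5.0 = 1.5
Step 4: y^k = 1.5, reduced costs: (5.5, 8.0)
  x^k = (0.0, 0.0), subgradient = b - a^T x = 5.0
  y^{k+1} = 1.5 + 0.1*5.0 = 2.0
Dual objective at y_4 = 2.0: reduced costs (3.0, 7.0), box minimizer x = (0.0, 0.0)
g(y_4) = b*y + (c1 - a1*y)*x1 + (c2 - a2*y)*x2 = 5*2.0 + 3.0*0.0 + 7.0*0.0 = 10.0 + 0.0 + 0.0 = 10.0


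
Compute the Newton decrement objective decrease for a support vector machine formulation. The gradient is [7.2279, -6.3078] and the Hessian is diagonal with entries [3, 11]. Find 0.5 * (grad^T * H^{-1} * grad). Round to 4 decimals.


Step 1: H is diagonal, so H^(-1) * g = [2.4093, -0.5734].
Step 2: g^T H^(-1) g = sum_i g_i^2 / H_ii
  = (7.2279)^2/3 + (-6.3078)^2/11
  = 17.4142 + 3.6171 = 21.0313
Step 3: Objective decrease = 0.5 * g^T H^(-1) g = 10.5157


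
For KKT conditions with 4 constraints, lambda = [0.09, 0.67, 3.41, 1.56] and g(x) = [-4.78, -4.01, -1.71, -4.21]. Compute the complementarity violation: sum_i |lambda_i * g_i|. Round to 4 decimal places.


KKT complementary slackness check:
lambda_1 * g_1 = 0.09 * -4.78 = -0.4302
lambda_2 * g_2 = 0.67 * -4.01 = -2.6867
lambda_3 * g_3 = 3.41 * -1.71 = -5.8311
lambda_4 * g_4 = 1.56 * -4.21 = -6.5676
Total violation = 0.4302 + 2.6867 + 5.8311 + 6.5676 = 15.5156


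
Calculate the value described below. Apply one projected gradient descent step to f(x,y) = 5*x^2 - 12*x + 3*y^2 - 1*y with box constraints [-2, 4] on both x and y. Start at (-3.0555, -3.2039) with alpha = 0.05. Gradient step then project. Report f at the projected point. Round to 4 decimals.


Step 1: Compute gradient at (-3.0555, -3.2039).
grad_x = 2*5*-3.0555 - 12 = -42.555
grad_y = 2*3*-3.2039 - 1 = -20.2234
Step 2: Gradient step.
x_raw = -3.0555 - 0.05*-42.555 = -0.9278
y_raw = -3.2039 - 0.05*-20.2234 = -2.1927
Step 3: Project onto [-2, 4].
x_proj = clip(-0.9278) = -0.9278
y_proj = clip(-2.1927) = -2.0
Step 4: Evaluate f.
f(-0.9278, -2.0) = 29.4366


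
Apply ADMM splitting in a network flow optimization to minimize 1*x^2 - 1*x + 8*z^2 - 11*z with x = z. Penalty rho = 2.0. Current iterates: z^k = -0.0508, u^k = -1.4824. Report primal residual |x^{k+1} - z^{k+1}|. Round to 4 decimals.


ADMM iteration with rho = 2.0, z^k = -0.0508, u^k = -1.4824
Step 1: x-update.
Minimize 1*x^2 - 1*x + (2.0/2)*(x + 0.0508 - 1.4824)^2
FOC: (2*1 + 2.0)*x = 1 + 2.0*(-0.0508 + 1.4824)
x^{k+1} = 0.9658
Step 2: z-update.
Minimize 8*z^2 - 11*z + (2.0/2)*(0.9658 - z - 1.4824)^2
FOC: (2*8 + 2.0)*z = 11 + 2.0*(0.9658 - 1.4824)
z^{k+1} = 0.5537
Step 3: u-update.
u^{k+1} = -1.4824 + 0.9658 - 0.5537 = -1.0703
Step 4: Primal residual = |0.9658 - 0.5537| = 0.4121


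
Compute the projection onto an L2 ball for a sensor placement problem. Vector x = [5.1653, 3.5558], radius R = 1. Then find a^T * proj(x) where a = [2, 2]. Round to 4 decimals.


Step 1: Compute ||x|| (intermediates to 6 decimals).
||x|| = sqrt(5.1653^2 + 3.5558^2) = 6.270888
Step 2: Project.
Since ||x|| > R, scale = R/||x|| = 1/6.270888 = 0.159467, proj(x) = scale * x
proj(x) = [0.823695, 0.567033]
Step 3: Dot product.
a^T * proj(x) = 2*0.823695 + 2*0.567033 = 2.7815


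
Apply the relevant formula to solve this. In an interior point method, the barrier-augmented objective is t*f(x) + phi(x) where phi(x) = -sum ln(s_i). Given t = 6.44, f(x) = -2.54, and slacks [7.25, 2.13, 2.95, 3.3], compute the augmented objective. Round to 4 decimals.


Step 1: Compute log-barrier.
ln values: [1.981, 0.7561, 1.0818, 1.1939]
phi = -(1.981 + 0.7561 + 1.0818 + 1.1939) = -5.0129
Step 2: Compute augmented objective.
t*f(x) = 6.44*-2.54 = -16.3576
Total = -16.3576 - 5.0129 = -21.3705


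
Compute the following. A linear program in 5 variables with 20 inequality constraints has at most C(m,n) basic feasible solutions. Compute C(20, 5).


Each vertex corresponds to some choice of n active constraints out of m, so the number of vertices is at most C(m, n) = m! / (n!(m-n)!).
m = 20, n = 5
Numerator: 20 * 19 * 18 * 17 * 16
Denominator: 5! = 120
C(20, 5) = 15504


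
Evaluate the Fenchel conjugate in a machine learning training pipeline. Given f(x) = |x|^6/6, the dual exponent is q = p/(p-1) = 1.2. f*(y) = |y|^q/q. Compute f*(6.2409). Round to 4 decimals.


The conjugate exponent q satisfies 1/p + 1/q = 1.
p = 6, so q = 6/(6 - 1) = 1.2
|y|^q = 6.2409^1.2 = 9.0011
f*(6.2409) = 9.0011 / 1.2 = 7.5009


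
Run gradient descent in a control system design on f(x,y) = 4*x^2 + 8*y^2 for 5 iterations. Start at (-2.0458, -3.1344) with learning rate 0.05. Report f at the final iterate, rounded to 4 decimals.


Gradient descent on f(x,y) = 4*x^2 + 8*y^2.
Starting point: (-2.0458, -3.1344), alpha = 0.05
Step 1: grad_x = 2*4*-2.0458 = -16.3664, grad_y = 2*8*-3.1344 = -50.1504
  x_1 = -2.0458 - 0.05*-16.3664 = -1.2275
  y_1 = -3.1344 - 0.05*-50.1504 = -0.6269
Step 2: grad_x = 2*4*-1.2275 = -9.8198, grad_y = 2*8*-0.6269 = -10.0301
  x_2 = -1.2275 - 0.05*-9.8198 = -0.7365
  y_2 = -0.6269 - 0.05*-10.0301 = -0.1254
Step 3: grad_x = 2*4*-0.7365 = -5.8919, grad_y = 2*8*-0.1254 = -2.006
  x_3 = -0.7365 - 0.05*-5.8919 = -0.4419
  y_3 = -0.1254 - 0.05*-2.006 = -0.0251
Step 4: grad_x = 2*4*-0.4419 = -3.5351, grad_y = 2*8*-0.0251 = -0.4012
  x_4 = -0.4419 - 0.05*-3.5351 = -0.2651
  y_4 = -0.0251 - 0.05*-0.4012 = -0.005
Step 5: grad_x = 2*4*-0.2651 = -2.1211, grad_y = 2*8*-0.005 = -0.0802
  x_5 = -0.2651 - 0.05*-2.1211 = -0.1591
  y_5 = -0.005 - 0.05*-0.0802 = -0.001
f(-0.1591, -0.001) = 4*(-0.1591)^2 + 8*(-0.001)^2 = 0.1012


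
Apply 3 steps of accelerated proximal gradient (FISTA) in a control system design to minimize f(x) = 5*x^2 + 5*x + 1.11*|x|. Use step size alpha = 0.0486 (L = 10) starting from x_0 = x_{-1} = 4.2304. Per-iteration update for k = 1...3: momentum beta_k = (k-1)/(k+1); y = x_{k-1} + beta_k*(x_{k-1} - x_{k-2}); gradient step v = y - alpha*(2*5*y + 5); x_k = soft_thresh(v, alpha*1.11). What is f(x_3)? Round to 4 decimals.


FISTA on f(x) = 5*x^2 + 5*x + 1.11*|x|
L = 10, alpha = 0.0486
Iteration 1: beta = 0.0, y = 4.2304 + 0.0*(4.2304 - 4.2304) = 4.2304
  grad(y) = 47.304, v = y - alpha*grad = 1.9314
  prox(v) = soft_thresh(1.9314, 0.0539) = 1.8775
Iteration 2: beta = 0.3333, y = 1.8775 + 0.3333*(1.8775 - 4.2304) = 1.0932
  grad(y) = 15.9317, v = y - alpha*grad = 0.3189
  prox(v) = soft_thresh(0.3189, 0.0539) = 0.2649
Iteration 3: beta = 0.5, y = 0.2649 + 0.5*(0.2649 - 1.8775) = -0.5413
  grad(y) = -0.4132, v = y - alpha*grad = -0.5212
  prox(v) = soft_thresh(-0.5212, 0.0539) = -0.4673
f(x_3) = 5*(-0.4673)^2 + 5*(-0.4673) + 1.11*|-0.4673| = -0.726


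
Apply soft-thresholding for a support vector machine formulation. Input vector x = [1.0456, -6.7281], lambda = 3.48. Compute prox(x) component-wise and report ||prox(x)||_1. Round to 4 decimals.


Soft-thresholding with lambda = 3.48:
prox(1.0456) = sign(1.0456)*max(|1.0456| - 3.48, 0) = 0.0
prox(-6.7281) = sign(-6.7281)*max(|-6.7281| - 3.48, 0) = -3.2481
prox(x) = [0.0, -3.2481]
||prox(x)||_1 = 0.0 + 3.2481 = 3.2481


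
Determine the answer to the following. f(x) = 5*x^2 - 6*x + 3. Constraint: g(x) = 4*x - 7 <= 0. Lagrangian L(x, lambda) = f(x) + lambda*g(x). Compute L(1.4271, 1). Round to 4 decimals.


Step 1: Evaluate f(x).
f(1.4271) = 5*1.4271^2 - 6*1.4271 + 3 = 4.6205
Step 2: Evaluate g(x).
g(1.4271) = 4*1.4271 - 7 = -1.2916
Step 3: Compute Lagrangian.
L = 4.6205 + 1*-1.2916 = 3.3289


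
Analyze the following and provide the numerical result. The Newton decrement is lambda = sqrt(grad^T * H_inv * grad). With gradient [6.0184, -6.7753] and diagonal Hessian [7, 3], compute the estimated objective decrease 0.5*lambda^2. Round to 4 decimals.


Step 1: H is diagonal, so H^(-1) * g = [0.8598, -2.2584].
Step 2: g^T H^(-1) g = sum_i g_i^2 / H_ii
  = (6.0184)^2/7 + (-6.7753)^2/3
  = 5.1744 + 15.3016 = 20.476
Step 3: Objective decrease = 0.5 * g^T H^(-1) g = 10.238


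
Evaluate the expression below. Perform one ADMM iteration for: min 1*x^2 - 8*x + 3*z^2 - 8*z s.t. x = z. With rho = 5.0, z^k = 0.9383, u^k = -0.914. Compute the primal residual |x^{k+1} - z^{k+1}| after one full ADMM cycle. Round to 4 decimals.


ADMM iteration with rho = 5.0, z^k = 0.9383, u^k = -0.914
Step 1: x-update.
Minimize 1*x^2 - 8*x + (5.0/2)*(x - 0.9383 - 0.914)^2
FOC: (2*1 + 5.0)*x = 8 + 5.0*(0.9383 + 0.914)
x^{k+1} = 2.4659
Step 2: z-update.
Minimize 3*z^2 - 8*z + (5.0/2)*(2.4659 - z - 0.914)^2
FOC: (2*3 + 5.0)*z = 8 + 5.0*(2.4659 - 0.914)
z^{k+1} = 1.4327
Step 3: u-update.
u^{k+1} = -0.914 + 2.4659 - 1.4327 = 0.1192
Step 4: Primal residual = |2.4659 - 1.4327| = 1.0332


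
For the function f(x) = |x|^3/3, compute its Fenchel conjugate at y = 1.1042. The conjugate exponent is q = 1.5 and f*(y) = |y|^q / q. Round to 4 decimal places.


The conjugate exponent q satisfies 1/p + 1/q = 1.
p = 3, so q = 3/(3 - 1) = 1.5
|y|^q = 1.1042^1.5 = 1.1603
f*(1.1042) = 1.1603 / 1.5 = 0.7735


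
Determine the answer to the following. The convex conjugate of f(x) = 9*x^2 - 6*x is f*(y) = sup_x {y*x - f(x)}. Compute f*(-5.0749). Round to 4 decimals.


f*(y) = sup_x {y*x - a*x^2 - b*x} = sup_x {(y-b)*x - a*x^2}
FOC: (y - b) - 2a*x = 0 => x* = (y - b)/(2a)
x* = (-5.0749 + 6)/(2*9) = 0.0514
f*(-5.0749) = (y-b)^2/(4a) = (-5.0749 + 6)^2/(4*9)
= 0.8558/36 = 0.0238


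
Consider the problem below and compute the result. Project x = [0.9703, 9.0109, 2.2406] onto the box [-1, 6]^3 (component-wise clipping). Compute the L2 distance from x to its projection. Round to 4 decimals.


Project each component onto [-1, 6].
clip(0.9703) = 0.9703, clip(9.0109) = 6.0, clip(2.2406) = 2.2406
Projection = [0.9703, 6.0, 2.2406]
Squared diffs: [0.0, 9.0655, 0.0]
Distance = sqrt(9.0655) = 3.0109


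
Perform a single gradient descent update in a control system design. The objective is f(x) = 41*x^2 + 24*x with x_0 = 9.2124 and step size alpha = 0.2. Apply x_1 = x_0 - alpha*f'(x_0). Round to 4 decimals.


We compute the gradient at x_0 and apply the update.
f'(x) = 82*x + 24
f'(9.2124) = 82*9.2124 + 24 = 779.4168
x_1 = 9.2124 - 0.2*779.4168 = -146.671


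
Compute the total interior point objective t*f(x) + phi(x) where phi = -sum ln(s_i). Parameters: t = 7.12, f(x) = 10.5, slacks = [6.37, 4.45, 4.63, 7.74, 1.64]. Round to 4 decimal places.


Step 1: Compute log-barrier.
ln values: [1.8516, 1.4929, 1.5326, 2.0464, 0.4947]
phi = -(1.8516 + 1.4929 + 1.5326 + 2.0464 + 0.4947) = -7.4182
Step 2: Compute augmented objective.
t*f(x) = 7.12*10.5 = 74.76
Total = 74.76 - 7.4182 = 67.3418


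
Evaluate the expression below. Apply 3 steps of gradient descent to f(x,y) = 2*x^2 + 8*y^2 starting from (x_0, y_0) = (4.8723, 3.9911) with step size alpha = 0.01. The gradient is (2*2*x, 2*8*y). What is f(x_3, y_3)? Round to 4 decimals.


Gradient descent on f(x,y) = 2*x^2 + 8*y^2.
Starting point: (4.8723, 3.9911), alpha = 0.01
Step 1: grad_x = 2*2*4.8723 = 19.4892, grad_y = 2*8*3.9911 = 63.8576
  x_1 = 4.8723 - 0.01*19.4892 = 4.6774
  y_1 = 3.9911 - 0.01*63.8576 = 3.3525
Step 2: grad_x = 2*2*4.6774 = 18.7096, grad_y = 2*8*3.3525 = 53.6404
  x_2 = 4.6774 - 0.01*18.7096 = 4.4903
  y_2 = 3.3525 - 0.01*53.6404 = 2.8161
Step 3: grad_x = 2*2*4.4903 = 17.9612, grad_y = 2*8*2.8161 = 45.0579
  x_3 = 4.4903 - 0.01*17.9612 = 4.3107
  y_3 = 2.8161 - 0.01*45.0579 = 2.3655
f(4.3107, 2.3655) = 2*4.3107^2 + 8*2.3655^2 = 81.9305


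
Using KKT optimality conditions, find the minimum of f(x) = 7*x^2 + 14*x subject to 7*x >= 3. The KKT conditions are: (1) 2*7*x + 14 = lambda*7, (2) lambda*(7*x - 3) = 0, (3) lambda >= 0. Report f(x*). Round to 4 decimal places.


Step 1: Try lambda = 0 (constraint inactive).
x_unc = -14/(2*7) = -1.0
Check: 7*-1.0 = -7.0 < 3 -- violated!
Step 2: Constraint must be active: 7*x = 3
x* = 3/7 = 0.4286 (rounded; the exact value 3/7 is used below)
lambda = (2*7*(3/7) + 14)/7 = 2.8571
Step 3: Compute optimal value.
f(x*) = 7*(3/7)^2 + 14*(3/7) = 7.2857


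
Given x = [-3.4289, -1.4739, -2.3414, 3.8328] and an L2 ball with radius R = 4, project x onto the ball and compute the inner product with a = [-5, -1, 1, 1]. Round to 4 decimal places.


Step 1: Compute ||x|| (intermediates to 6 decimals).
||x|| = sqrt((-3.4289)^2 + (-1.4739)^2 + (-2.3414)^2 + 3.8328^2) = 5.839713
Step 2: Project.
Since ||x|| > R, scale = R/||x|| = 4/5.839713 = 0.684965, proj(x) = scale * x
proj(x) = [-2.348676, -1.00957, -1.603777, 2.625334]
Step 3: Dot product.
a^T * proj(x) = -5*(-2.348676) - 1*(-1.00957) + 1*(-1.603777) + 1*2.625334 = 13.7745


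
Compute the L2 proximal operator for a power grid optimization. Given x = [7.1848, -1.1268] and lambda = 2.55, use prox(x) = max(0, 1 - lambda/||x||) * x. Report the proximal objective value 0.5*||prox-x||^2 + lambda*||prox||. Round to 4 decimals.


Step 1: Compute ||x||.
||x|| = 7.2726
Step 2: Compute scaling factor.
scale = max(0, 1 - 2.55/7.2726) = 0.6494
Step 3: prox(x) = [4.6656, -0.7317]
||prox(x)|| = 4.7226
Step 4: Proximal objective.
0.5*||prox-x||^2 = 3.2513
lambda*||prox|| = 12.0426
Total = 15.2939


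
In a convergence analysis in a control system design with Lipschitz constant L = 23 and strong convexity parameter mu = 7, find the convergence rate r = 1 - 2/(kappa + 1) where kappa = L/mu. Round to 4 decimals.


Step 1: Compute the condition number.
kappa = L/mu = 23/7 = 3.2857
Step 2: Compute the convergence rate.
r = 1 - 2/(kappa + 1) = 1 - 2*mu/(L + mu) = (L - mu)/(L + mu) = 16/30 = 0.5333


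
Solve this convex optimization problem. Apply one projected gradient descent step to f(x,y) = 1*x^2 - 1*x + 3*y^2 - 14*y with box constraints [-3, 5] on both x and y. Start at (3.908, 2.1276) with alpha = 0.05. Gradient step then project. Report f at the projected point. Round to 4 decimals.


Step 1: Compute gradient at (3.908, 2.1276).
grad_x = 2*1*3.908 - 1 = 6.816
grad_y = 2*3*2.1276 - 14 = -1.2344
Step 2: Gradient step.
x_raw = 3.908 - 0.05*6.816 = 3.5672
y_raw = 2.1276 - 0.05*-1.2344 = 2.1893
Step 3: Project onto [-3, 5].
x_proj = clip(3.5672) = 3.5672
y_proj = clip(2.1893) = 2.1893
Step 4: Evaluate f.
f(3.5672, 2.1893) = -7.1134


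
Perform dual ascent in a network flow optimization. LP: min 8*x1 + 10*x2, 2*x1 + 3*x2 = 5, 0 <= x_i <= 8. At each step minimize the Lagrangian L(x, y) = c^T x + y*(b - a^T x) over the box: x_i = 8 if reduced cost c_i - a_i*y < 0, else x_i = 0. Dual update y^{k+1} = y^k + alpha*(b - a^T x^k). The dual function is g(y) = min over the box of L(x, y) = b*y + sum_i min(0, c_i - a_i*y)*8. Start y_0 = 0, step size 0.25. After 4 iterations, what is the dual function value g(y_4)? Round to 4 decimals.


Dual ascent for LP: min 8*x1 + 10*x2, 2*x1 + 3*x2 = 5, 0 <= x_i <= 8
Step 1: y^k = 0.0, reduced costs: (8.0, 10.0)
  x^k = (0.0, 0.0), subgradient = b - a^T x = 5.0
  y^{k+1} = 0.0 + 0.25*5.0 = 1.25
Step 2: y^k = 1.25, reduced costs: (5.5, 6.25)
  x^k = (0.0, 0.0), subgradient = b - a^T x = 5.0
  y^{k+1} = 1.25 + 0.25*5.0 = 2.5
Step 3: y^k = 2.5, reduced costs: (3.0, 2.5)
  x^k = (0.0, 0.0), subgradient = b - a^T x = 5.0
  y^{k+1} = 2.5 + 0.25*5.0 = 3.75
Step 4: y^k = 3.75, reduced costs: (0.5, -1.25)
  x^k = (0.0, 8.0), subgradient = b - a^T x = -19.0
  y^{k+1} = 3.75 + 0.25*-19.0 = -1.0
Dual objective at y_4 = -1.0: reduced costs (10.0, 13.0), box minimizer x = (0.0, 0.0)
g(y_4) = b*y + (c1 - a1*y)*x1 + (c2 - a2*y)*x2 = 5*(-1.0) + 10.0*0.0 + 13.0*0.0 = -5.0 + 0.0 + 0.0 = -5.0


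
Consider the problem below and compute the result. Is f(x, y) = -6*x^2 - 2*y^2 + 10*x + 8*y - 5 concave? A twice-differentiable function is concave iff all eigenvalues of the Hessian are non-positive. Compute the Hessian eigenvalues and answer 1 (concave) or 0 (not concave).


The Hessian of f(x,y) = -6*x^2 - 2*y^2 + 10*x + 8*y - 5 is:
H = [[-12, 0], [0, -4]]
Trace = -12 - 4 = -16
Determinant = -12*-4 - (0)^2 = 48
Discriminant = (-16)^2 - 4*48 = 64.0
Eigenvalues: lambda_1 = -12.0, lambda_2 = -4.0
The function is concave.

1


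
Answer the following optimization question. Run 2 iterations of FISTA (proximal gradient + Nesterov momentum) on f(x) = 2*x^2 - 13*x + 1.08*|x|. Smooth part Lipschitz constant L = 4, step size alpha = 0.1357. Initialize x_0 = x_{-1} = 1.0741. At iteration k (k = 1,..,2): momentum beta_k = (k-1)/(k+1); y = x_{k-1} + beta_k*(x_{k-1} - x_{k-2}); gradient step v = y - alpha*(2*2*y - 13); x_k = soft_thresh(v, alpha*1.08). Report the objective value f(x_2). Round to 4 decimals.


FISTA on f(x) = 2*x^2 - 13*x + 1.08*|x|
L = 4, alpha = 0.1357
Iteration 1: beta = 0.0, y = 1.0741 + 0.0*(1.0741 - 1.0741) = 1.0741
  grad(y) = -8.7036, v = y - alpha*grad = 2.2552
  prox(v) = soft_thresh(2.2552, 0.1466) = 2.1086
Iteration 2: beta = 0.3333, y = 2.1086 + 0.3333*(2.1086 - 1.0741) = 2.4535
  grad(y) = -3.1861, v = y - alpha*grad = 2.8858
  prox(v) = soft_thresh(2.8858, 0.1466) = 2.7393
f(x_2) = 2*2.7393^2 - 13*2.7393 + 1.08*|2.7393| = -17.6449


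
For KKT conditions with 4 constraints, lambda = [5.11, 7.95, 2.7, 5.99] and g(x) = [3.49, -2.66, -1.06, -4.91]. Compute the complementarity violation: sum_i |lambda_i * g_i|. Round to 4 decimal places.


KKT complementary slackness check:
lambda_1 * g_1 = 5.11 * 3.49 = 17.8339
lambda_2 * g_2 = 7.95 * -2.66 = -21.147
lambda_3 * g_3 = 2.7 * -1.06 = -2.862
lambda_4 * g_4 = 5.99 * -4.91 = -29.4109
Total violation = 17.8339 + 21.147 + 2.862 + 29.4109 = 71.2538


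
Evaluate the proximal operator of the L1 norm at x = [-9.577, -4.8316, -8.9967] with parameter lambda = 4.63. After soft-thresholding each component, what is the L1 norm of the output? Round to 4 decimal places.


Soft-thresholding with lambda = 4.63:
prox(-9.577) = sign(-9.577)*max(|-9.577| - 4.63, 0) = -4.947
prox(-4.8316) = sign(-4.8316)*max(|-4.8316| - 4.63, 0) = -0.2016
prox(-8.9967) = sign(-8.9967)*max(|-8.9967| - 4.63, 0) = -4.3667
prox(x) = [-4.947, -0.2016, -4.3667]
||prox(x)||_1 = 4.947 + 0.2016 + 4.3667 = 9.5153


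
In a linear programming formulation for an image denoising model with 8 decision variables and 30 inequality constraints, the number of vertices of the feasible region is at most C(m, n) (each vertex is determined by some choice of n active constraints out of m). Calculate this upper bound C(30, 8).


Each vertex corresponds to some choice of n active constraints out of m, so the number of vertices is at most C(m, n) = m! / (n!(m-n)!).
m = 30, n = 8
Numerator: 30 * 29 * 28 * 27 * 26 * 25 * 24 * 23
Denominator: 8! = 40320
C(30, 8) = 5852925


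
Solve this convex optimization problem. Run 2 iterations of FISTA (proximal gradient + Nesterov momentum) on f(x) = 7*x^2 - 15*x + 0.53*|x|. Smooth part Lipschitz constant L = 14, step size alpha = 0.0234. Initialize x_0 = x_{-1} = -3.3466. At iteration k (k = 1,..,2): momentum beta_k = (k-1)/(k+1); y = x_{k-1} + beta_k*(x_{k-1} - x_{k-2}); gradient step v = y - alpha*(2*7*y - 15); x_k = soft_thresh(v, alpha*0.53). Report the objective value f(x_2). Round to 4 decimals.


FISTA on f(x) = 7*x^2 - 15*x + 0.53*|x|
L = 14, alpha = 0.0234
Iteration 1: beta = 0.0, y = -3.3466 + 0.0*(-3.3466 + 3.3466) = -3.3466
  grad(y) = -61.8524, v = y - alpha*grad = -1.8993
  prox(v) = soft_thresh(-1.8993, 0.0124) = -1.8869
Iteration 2: beta = 0.3333, y = -1.8869 + 0.3333*(-1.8869 + 3.3466) = -1.4003
  grad(y) = -34.6038, v = y - alpha*grad = -0.5905
  prox(v) = soft_thresh(-0.5905, 0.0124) = -0.5781
f(x_2) = 7*(-0.5781)^2 - 15*(-0.5781) + 0.53*|-0.5781| = 11.3182


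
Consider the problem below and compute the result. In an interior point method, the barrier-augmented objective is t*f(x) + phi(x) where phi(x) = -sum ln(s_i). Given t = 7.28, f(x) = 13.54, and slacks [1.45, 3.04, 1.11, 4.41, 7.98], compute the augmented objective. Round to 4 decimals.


Step 1: Compute log-barrier.
ln values: [0.3716, 1.1119, 0.1044, 1.4839, 2.0769]
phi = -(0.3716 + 1.1119 + 0.1044 + 1.4839 + 2.0769) = -5.1486
Step 2: Compute augmented objective.
t*f(x) = 7.28*13.54 = 98.5712
Total = 98.5712 - 5.1486 = 93.4226


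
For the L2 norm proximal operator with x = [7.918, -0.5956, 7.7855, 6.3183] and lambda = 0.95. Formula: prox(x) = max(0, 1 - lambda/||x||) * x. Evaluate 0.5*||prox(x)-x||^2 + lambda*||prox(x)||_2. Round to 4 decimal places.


Step 1: Compute ||x||.
||x|| = 12.79
Step 2: Compute scaling factor.
scale = max(0, 1 - 0.95/12.79) = 0.9257
Step 3: prox(x) = [7.3299, -0.5514, 7.2072, 5.849]
||prox(x)|| = 11.84
Step 4: Proximal objective.
0.5*||prox-x||^2 = 0.4513
lambda*||prox|| = 11.248
Total = 11.6993


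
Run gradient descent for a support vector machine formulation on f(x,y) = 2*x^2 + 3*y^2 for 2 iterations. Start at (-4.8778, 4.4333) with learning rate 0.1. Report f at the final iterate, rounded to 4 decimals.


Gradient descent on f(x,y) = 2*x^2 + 3*y^2.
Starting point: (-4.8778, 4.4333), alpha = 0.1
Step 1: grad_x = 2*2*-4.8778 = -19.5112, grad_y = 2*3*4.4333 = 26.5998
  x_1 = -4.8778 - 0.1*-19.5112 = -2.9267
  y_1 = 4.4333 - 0.1*26.5998 = 1.7733
Step 2: grad_x = 2*2*-2.9267 = -11.7067, grad_y = 2*3*1.7733 = 10.6399
  x_2 = -2.9267 - 0.1*-11.7067 = -1.756
  y_2 = 1.7733 - 0.1*10.6399 = 0.7093
f(-1.756, 0.7093) = 2*(-1.756)^2 + 3*0.7093^2 = 7.6766


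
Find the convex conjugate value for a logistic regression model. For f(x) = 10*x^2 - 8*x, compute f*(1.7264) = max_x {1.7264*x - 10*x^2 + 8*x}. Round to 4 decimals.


f*(y) = sup_x {y*x - a*x^2 - b*x} = sup_x {(y-b)*x - a*x^2}
FOC: (y - b) - 2a*x = 0 => x* = (y - b)/(2a)
x* = (1.7264 + 8)/(2*10) = 0.4863
f*(1.7264) = (y-b)^2/(4a) = (1.7264 + 8)^2/(4*10)
= 94.6029/40 = 2.3651


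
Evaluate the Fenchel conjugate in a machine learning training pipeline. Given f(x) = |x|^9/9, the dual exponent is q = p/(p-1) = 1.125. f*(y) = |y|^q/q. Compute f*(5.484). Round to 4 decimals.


The conjugate exponent q satisfies 1/p + 1/q = 1.
p = 9, so q = 9/(9 - 1) = 1.125
|y|^q = 5.484^1.125 = 6.784
f*(5.484) = 6.784 / 1.125 = 6.0302


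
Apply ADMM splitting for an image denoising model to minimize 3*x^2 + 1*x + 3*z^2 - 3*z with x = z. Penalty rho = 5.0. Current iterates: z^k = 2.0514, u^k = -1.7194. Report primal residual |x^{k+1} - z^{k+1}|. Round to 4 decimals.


ADMM iteration with rho = 5.0, z^k = 2.0514, u^k = -1.7194
Step 1: x-update.
Minimize 3*x^2 + 1*x + (5.0/2)*(x - 2.0514 - 1.7194)^2
FOC: (2*3 + 5.0)*x = -1 + 5.0*(2.0514 + 1.7194)
x^{k+1} = 1.6231
Step 2: z-update.
Minimize 3*z^2 - 3*z + (5.0/2)*(1.6231 - z - 1.7194)^2
FOC: (2*3 + 5.0)*z = 3 + 5.0*(1.6231 - 1.7194)
z^{k+1} = 0.229
Step 3: u-update.
u^{k+1} = -1.7194 + 1.6231 - 0.229 = -0.3253
Step 4: Primal residual = |1.6231 - 0.229| = 1.3941


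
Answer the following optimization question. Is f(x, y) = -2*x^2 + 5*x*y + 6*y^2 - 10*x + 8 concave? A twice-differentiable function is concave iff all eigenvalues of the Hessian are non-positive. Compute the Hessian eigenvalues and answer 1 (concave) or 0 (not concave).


The Hessian of f(x,y) = -2*x^2 + 5*x*y + 6*y^2 - 10*x + 8 is:
H = [[-4, 5], [5, 12]]
Trace = -4 + 12 = 8
Determinant = -4*12 - (5)^2 = -73
Discriminant = (8)^2 - 4*-73 = 356.0
Eigenvalues: lambda_1 = -5.434, lambda_2 = 13.434
The function is not concave.

0


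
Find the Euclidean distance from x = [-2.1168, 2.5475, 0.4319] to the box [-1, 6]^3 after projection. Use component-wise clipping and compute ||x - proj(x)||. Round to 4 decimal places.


Project each component onto [-1, 6].
clip(-2.1168) = -1.0, clip(2.5475) = 2.5475, clip(0.4319) = 0.4319
Projection = [-1.0, 2.5475, 0.4319]
Squared diffs: [1.2472, 0.0, 0.0]
Distance = sqrt(1.2472) = 1.1168


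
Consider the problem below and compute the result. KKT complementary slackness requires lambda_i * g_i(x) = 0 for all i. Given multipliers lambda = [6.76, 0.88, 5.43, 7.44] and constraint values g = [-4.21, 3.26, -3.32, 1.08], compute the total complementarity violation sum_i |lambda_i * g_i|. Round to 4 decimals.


KKT complementary slackness check:
lambda_1 * g_1 = 6.76 * -4.21 = -28.4596
lambda_2 * g_2 = 0.88 * 3.26 = 2.8688
lambda_3 * g_3 = 5.43 * -3.32 = -18.0276
lambda_4 * g_4 = 7.44 * 1.08 = 8.0352
Total violation = 28.4596 + 2.8688 + 18.0276 + 8.0352 = 57.3912


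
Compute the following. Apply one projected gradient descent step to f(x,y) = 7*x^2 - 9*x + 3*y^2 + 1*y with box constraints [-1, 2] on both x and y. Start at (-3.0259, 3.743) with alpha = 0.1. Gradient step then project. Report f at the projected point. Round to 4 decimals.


Step 1: Compute gradient at (-3.0259, 3.743).
grad_x = 2*7*-3.0259 - 9 = -51.3626
grad_y = 2*3*3.743 + 1 = 23.458
Step 2: Gradient step.
x_raw = -3.0259 - 0.1*-51.3626 = 2.1104
y_raw = 3.743 - 0.1*23.458 = 1.3972
Step 3: Project onto [-1, 2].
x_proj = clip(2.1104) = 2.0
y_proj = clip(1.3972) = 1.3972
Step 4: Evaluate f.
f(2.0, 1.3972) = 17.2537


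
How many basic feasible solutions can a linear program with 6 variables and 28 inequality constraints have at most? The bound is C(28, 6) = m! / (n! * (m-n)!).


Each vertex corresponds to some choice of n active constraints out of m, so the number of vertices is at most C(m, n) = m! / (n!(m-n)!).
m = 28, n = 6
Numerator: 28 * 27 * 26 * 25 * 24 * 23
Denominator: 6! = 720
C(28, 6) = 376740


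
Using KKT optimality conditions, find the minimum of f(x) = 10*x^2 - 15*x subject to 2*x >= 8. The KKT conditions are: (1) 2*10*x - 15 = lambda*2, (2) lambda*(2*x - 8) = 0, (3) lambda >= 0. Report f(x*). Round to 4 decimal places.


Step 1: Try lambda = 0 (constraint inactive).
x_unc = 15/(2*10) = 0.75
Check: 2*0.75 = 1.5 < 8 -- violated!
Step 2: Constraint must be active: 2*x = 8
x* = 8/2 = 4.0
lambda = (2*10*4.0 - 15)/2 = 32.5
Step 3: Compute optimal value.
f(x*) = 10*4.0^2 - 15*4.0 = 100.0


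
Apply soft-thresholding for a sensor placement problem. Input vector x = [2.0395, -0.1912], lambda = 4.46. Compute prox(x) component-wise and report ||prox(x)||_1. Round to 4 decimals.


Soft-thresholding with lambda = 4.46:
prox(2.0395) = sign(2.0395)*max(|2.0395| - 4.46, 0) = 0.0
prox(-0.1912) = sign(-0.1912)*max(|-0.1912| - 4.46, 0) = 0.0
prox(x) = [0.0, 0.0]
||prox(x)||_1 = 0.0 + 0.0 = 0.0


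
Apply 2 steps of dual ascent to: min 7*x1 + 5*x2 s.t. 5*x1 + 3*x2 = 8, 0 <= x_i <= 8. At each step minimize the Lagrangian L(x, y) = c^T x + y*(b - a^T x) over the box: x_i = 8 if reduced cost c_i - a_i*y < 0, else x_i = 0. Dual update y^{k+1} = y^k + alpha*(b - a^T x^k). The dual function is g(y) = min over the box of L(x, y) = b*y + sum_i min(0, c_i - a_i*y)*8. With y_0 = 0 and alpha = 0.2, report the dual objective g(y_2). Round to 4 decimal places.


Dual ascent for LP: min 7*x1 + 5*x2, 5*x1 + 3*x2 = 8, 0 <= x_i <= 8
Step 1: y^k = 0.0, reduced costs: (7.0, 5.0)
  x^k = (0.0, 0.0), subgradient = b - a^T x = 8.0
  y^{k+1} = 0.0 + 0.2*8.0 = 1.6
Step 2: y^k = 1.6, reduced costs: (-1.0, 0.2)
  x^k = (8.0, 0.0), subgradient = b - a^T x = -32.0
  y^{k+1} = 1.6 + 0.2*-32.0 = -4.8
Dual objective at y_2 = -4.8: reduced costs (31.0, 19.4), box minimizer x = (0.0, 0.0)
g(y_2) = b*y + (c1 - a1*y)*x1 + (c2 - a2*y)*x2 = 8*(-4.8) + 31.0*0.0 + 19.4*0.0 = -38.4 + 0.0 + 0.0 = -38.4


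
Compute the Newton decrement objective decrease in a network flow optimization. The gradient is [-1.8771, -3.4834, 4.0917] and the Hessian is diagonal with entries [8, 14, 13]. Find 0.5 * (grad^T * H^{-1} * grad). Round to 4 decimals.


Step 1: H is diagonal, so H^(-1) * g = [-0.2346, -0.2488, 0.3147].
Step 2: g^T H^(-1) g = sum_i g_i^2 / H_ii
  = (-1.8771)^2/8 + (-3.4834)^2/14 + (4.0917)^2/13
  = 0.4404 + 0.8667 + 1.2878 = 2.595
Step 3: Objective decrease = 0.5 * g^T H^(-1) g = 1.2975


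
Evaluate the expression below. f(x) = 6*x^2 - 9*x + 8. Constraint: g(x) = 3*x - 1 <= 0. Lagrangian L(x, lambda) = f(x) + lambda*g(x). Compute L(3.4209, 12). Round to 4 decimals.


Step 1: Evaluate f(x).
f(3.4209) = 6*3.4209^2 - 9*3.4209 + 8 = 47.4272
Step 2: Evaluate g(x).
g(3.4209) = 3*3.4209 - 1 = 9.2627
Step 3: Compute Lagrangian.
L = 47.4272 + 12*9.2627 = 158.5796


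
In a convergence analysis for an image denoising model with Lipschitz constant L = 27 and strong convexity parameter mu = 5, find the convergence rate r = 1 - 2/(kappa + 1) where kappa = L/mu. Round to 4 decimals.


Step 1: Compute the condition number.
kappa = L/mu = 27/5 = 5.4
Step 2: Compute the convergence rate.
r = 1 - 2/(kappa + 1) = 1 - 2*mu/(L + mu) = (L - mu)/(L + mu) = 22/32 = 0.6875


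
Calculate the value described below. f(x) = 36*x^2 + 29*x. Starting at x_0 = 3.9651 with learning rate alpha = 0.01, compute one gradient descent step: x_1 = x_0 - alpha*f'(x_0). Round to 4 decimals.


We compute the gradient at x_0 and apply the update.
f'(x) = 72*x + 29
f'(3.9651) = 72*3.9651 + 29 = 314.4872
x_1 = 3.9651 - 0.01*314.4872 = 0.8202


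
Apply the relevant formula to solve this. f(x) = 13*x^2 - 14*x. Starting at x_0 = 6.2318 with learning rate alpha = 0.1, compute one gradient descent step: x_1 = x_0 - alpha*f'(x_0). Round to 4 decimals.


We compute the gradient at x_0 and apply the update.
f'(x) = 26*x - 14
f'(6.2318) = 26*6.2318 - 14 = 148.0268
x_1 = 6.2318 - 0.1*148.0268 = -8.5709


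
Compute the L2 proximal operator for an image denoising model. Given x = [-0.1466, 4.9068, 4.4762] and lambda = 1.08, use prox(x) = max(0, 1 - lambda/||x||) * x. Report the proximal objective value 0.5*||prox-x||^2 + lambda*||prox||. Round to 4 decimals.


Step 1: Compute ||x||.
||x|| = 6.6434
Step 2: Compute scaling factor.
scale = max(0, 1 - 1.08/6.6434) = 0.8374
Step 3: prox(x) = [-0.1228, 4.1091, 3.7485]
||prox(x)|| = 5.5634
Step 4: Proximal objective.
0.5*||prox-x||^2 = 0.5832
lambda*||prox|| = 6.0085
Total = 6.5917


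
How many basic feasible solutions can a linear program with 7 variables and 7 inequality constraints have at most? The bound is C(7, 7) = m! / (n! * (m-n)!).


Each vertex corresponds to some choice of n active constraints out of m, so the number of vertices is at most C(m, n) = m! / (n!(m-n)!).
m = 7, n = 7
Numerator: 7 * 6 * 5 * 4 * 3 * 2 * 1
Denominator: 7! = 5040
C(7, 7) = 1


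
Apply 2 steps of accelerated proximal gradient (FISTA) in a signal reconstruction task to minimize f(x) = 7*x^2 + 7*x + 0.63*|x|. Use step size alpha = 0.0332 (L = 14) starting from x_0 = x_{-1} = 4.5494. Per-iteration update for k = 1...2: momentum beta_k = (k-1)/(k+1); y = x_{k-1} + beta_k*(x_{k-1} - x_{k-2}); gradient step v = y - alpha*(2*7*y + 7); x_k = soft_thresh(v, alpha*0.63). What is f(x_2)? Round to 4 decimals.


FISTA on f(x) = 7*x^2 + 7*x + 0.63*|x|
L = 14, alpha = 0.0332
Iteration 1: beta = 0.0, y = 4.5494 + 0.0*(4.5494 - 4.5494) = 4.5494
  grad(y) = 70.6916, v = y - alpha*grad = 2.2024
  prox(v) = soft_thresh(2.2024, 0.0209) = 2.1815
Iteration 2: beta = 0.3333, y = 2.1815 + 0.3333*(2.1815 - 4.5494) = 1.3922
  grad(y) = 26.4912, v = y - alpha*grad = 0.5127
  prox(v) = soft_thresh(0.5127, 0.0209) = 0.4918
f(x_2) = 7*0.4918^2 + 7*0.4918 + 0.63*|0.4918| = 5.4456


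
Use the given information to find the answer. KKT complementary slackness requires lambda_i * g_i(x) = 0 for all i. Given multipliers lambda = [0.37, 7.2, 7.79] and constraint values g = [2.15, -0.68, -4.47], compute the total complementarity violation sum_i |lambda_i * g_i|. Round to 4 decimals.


KKT complementary slackness check:
lambda_1 * g_1 = 0.37 * 2.15 = 0.7955
lambda_2 * g_2 = 7.2 * -0.68 = -4.896
lambda_3 * g_3 = 7.79 * -4.47 = -34.8213
Total violation = 0.7955 + 4.896 + 34.8213 = 40.5128


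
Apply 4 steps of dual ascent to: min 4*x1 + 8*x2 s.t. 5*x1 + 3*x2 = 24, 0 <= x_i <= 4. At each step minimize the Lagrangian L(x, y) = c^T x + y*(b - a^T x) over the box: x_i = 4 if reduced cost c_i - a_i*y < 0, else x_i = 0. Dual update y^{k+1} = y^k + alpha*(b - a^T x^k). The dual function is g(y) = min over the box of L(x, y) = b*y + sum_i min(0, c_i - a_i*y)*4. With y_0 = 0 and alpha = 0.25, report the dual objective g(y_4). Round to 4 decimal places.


Dual ascent for LP: min 4*x1 + 8*x2, 5*x1 + 3*x2 = 24, 0 <= x_i <= 4
Step 1: y^k = 0.0, reduced costs: (4.0, 8.0)
  x^k = (0.0, 0.0), subgradient = b - a^T x = 24.0
  y^{k+1} = 0.0 + 0.25*24.0 = 6.0
Step 2: y^k = 6.0, reduced costs: (-26.0, -10.0)
  x^k = (4.0, 4.0), subgradient = b - a^T x = -8.0
  y^{k+1} = 6.0 + 0.25*-8.0 = 4.0
Step 3: y^k = 4.0, reduced costs: (-16.0, -4.0)
  x^k = (4.0, 4.0), subgradient = b - a^T x = -8.0
  y^{k+1} = 4.0 + 0.25*-8.0 = 2.0
Step 4: y^k = 2.0, reduced costs: (-6.0, 2.0)
  x^k = (4.0, 0.0), subgradient = b - a^T x = 4.0
  y^{k+1} = 2.0 + 0.25*4.0 = 3.0
Dual objective at y_4 = 3.0: reduced costs (-11.0, -1.0), box minimizer x = (4.0, 4.0)
g(y_4) = b*y + (c1 - a1*y)*x1 + (c2 - a2*y)*x2 = 24*3.0 + (-11.0)*4.0 + (-1.0)*4.0 = 72.0 - 44.0 - 4.0 = 24.0


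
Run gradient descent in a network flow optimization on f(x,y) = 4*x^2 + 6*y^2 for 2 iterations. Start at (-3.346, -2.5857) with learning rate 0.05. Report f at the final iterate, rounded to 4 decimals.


Gradient descent on f(x,y) = 4*x^2 + 6*y^2.
Starting point: (-3.346, -2.5857), alpha = 0.05
Step 1: grad_x = 2*4*-3.346 = -26.768, grad_y = 2*6*-2.5857 = -31.0284
  x_1 = -3.346 - 0.05*-26.768 = -2.0076
  y_1 = -2.5857 - 0.05*-31.0284 = -1.0343
Step 2: grad_x = 2*4*-2.0076 = -16.0608, grad_y = 2*6*-1.0343 = -12.4114
  x_2 = -2.0076 - 0.05*-16.0608 = -1.2046
  y_2 = -1.0343 - 0.05*-12.4114 = -0.4137
f(-1.2046, -0.4137) = 4*(-1.2046)^2 + 6*(-0.4137)^2 = 6.8308


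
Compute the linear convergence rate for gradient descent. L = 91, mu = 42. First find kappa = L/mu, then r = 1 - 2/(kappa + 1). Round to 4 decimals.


Step 1: Compute the condition number.
kappa = L/mu = 91/42 = 2.1667
Step 2: Compute the convergence rate.
r = 1 - 2/(kappa + 1) = 1 - 2*mu/(L + mu) = (L - mu)/(L + mu) = 49/133 = 0.3684


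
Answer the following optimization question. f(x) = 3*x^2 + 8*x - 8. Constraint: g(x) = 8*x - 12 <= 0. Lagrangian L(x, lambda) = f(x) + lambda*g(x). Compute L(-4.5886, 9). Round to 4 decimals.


Step 1: Evaluate f(x).
f(-4.5886) = 3*(-4.5886)^2 + 8*(-4.5886) - 8 = 18.4569
Step 2: Evaluate g(x).
g(-4.5886) = 8*-4.5886 - 12 = -48.7088
Step 3: Compute Lagrangian.
L = 18.4569 + 9*-48.7088 = -419.9223


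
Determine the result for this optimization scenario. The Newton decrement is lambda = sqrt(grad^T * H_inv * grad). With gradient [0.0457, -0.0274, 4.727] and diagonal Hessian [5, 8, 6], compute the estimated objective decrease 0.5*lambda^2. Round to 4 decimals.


Step 1: H is diagonal, so H^(-1) * g = [0.0091, -0.0034, 0.7878].
Step 2: g^T H^(-1) g = sum_i g_i^2 / H_ii
  = (0.0457)^2/5 + (-0.0274)^2/8 + (4.727)^2/6
  = 0.0004 + 0.0001 + 3.7241 = 3.7246
Step 3: Objective decrease = 0.5 * g^T H^(-1) g = 1.8623


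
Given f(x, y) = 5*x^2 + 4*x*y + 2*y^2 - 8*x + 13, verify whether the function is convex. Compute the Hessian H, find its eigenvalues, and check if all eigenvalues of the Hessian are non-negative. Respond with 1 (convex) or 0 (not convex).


The Hessian of f(x,y) = 5*x^2 + 4*x*y + 2*y^2 - 8*x + 13 is:
H = [[10, 4], [4, 4]]
Trace = 10 + 4 = 14
Determinant = 10*4 - (4)^2 = 24
Discriminant = (14)^2 - 4*24 = 100.0
Eigenvalues: lambda_1 = 2.0, lambda_2 = 12.0
The function is convex.

1


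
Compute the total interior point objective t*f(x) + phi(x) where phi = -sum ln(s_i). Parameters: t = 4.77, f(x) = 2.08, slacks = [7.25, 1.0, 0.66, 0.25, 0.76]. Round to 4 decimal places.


Step 1: Compute log-barrier.
ln values: [1.981, 0.0, -0.4155, -1.3863, -0.2744]
phi = -(1.981 + 0.0 - 0.4155 - 1.3863 - 0.2744) = 0.0952
Step 2: Compute augmented objective.
t*f(x) = 4.77*2.08 = 9.9216
Total = 9.9216 + 0.0952 = 10.0168


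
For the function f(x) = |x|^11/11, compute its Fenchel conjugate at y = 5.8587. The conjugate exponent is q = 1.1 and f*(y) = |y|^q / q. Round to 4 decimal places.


The conjugate exponent q satisfies 1/p + 1/q = 1.
p = 11, so q = 11/(11 - 1) = 1.1
|y|^q = 5.8587^1.1 = 6.9917
f*(5.8587) = 6.9917 / 1.1 = 6.3561


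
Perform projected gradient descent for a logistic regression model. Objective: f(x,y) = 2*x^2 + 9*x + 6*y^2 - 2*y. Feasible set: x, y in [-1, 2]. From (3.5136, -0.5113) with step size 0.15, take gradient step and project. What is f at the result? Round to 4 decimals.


Step 1: Compute gradient at (3.5136, -0.5113).
grad_x = 2*2*3.5136 + 9 = 23.0544
grad_y = 2*6*-0.5113 - 2 = -8.1356
Step 2: Gradient step.
x_raw = 3.5136 - 0.15*23.0544 = 0.0554
y_raw = -0.5113 - 0.15*-8.1356 = 0.709
Step 3: Project onto [-1, 2].
x_proj = clip(0.0554) = 0.0554
y_proj = clip(0.709) = 0.709
Step 4: Evaluate f.
f(0.0554, 0.709) = 2.1035


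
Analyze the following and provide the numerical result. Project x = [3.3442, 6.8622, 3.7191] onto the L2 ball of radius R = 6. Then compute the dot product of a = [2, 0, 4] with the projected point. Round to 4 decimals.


Step 1: Compute ||x|| (intermediates to 6 decimals).
||x|| = sqrt(3.3442^2 + 6.8622^2 + 3.7191^2) = 8.491476
Step 2: Project.
Since ||x|| > R, scale = R/||x|| = 6/8.491476 = 0.706591, proj(x) = scale * x
proj(x) = [2.362982, 4.848769, 2.627883]
Step 3: Dot product.
a^T * proj(x) = 2*2.362982 + 0*4.848769 + 4*2.627883 = 15.2375


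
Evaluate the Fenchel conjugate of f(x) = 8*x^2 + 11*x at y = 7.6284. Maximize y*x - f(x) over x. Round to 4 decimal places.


f*(y) = sup_x {y*x - a*x^2 - b*x} = sup_x {(y-b)*x - a*x^2}
FOC: (y - b) - 2a*x = 0 => x* = (y - b)/(2a)
x* = (7.6284 - 11)/(2*8) = -0.2107
f*(7.6284) = (y-b)^2/(4a) = (7.6284 - 11)^2/(4*8)
= 11.3677/32 = 0.3552


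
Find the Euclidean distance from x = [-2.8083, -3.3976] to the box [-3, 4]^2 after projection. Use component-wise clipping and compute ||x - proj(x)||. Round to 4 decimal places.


Project each component onto [-3, 4].
clip(-2.8083) = -2.8083, clip(-3.3976) = -3.0
Projection = [-2.8083, -3.0]
Squared diffs: [0.0, 0.1581]
Distance = sqrt(0.1581) = 0.3976


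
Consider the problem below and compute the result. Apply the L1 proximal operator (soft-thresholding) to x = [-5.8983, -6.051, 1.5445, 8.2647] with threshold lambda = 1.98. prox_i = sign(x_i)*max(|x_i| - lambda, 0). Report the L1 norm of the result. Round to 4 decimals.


Soft-thresholding with lambda = 1.98:
prox(-5.8983) = sign(-5.8983)*max(|-5.8983| - 1.98, 0) = -3.9183
prox(-6.051) = sign(-6.051)*max(|-6.051| - 1.98, 0) = -4.071
prox(1.5445) = sign(1.5445)*max(|1.5445| - 1.98, 0) = 0.0
prox(8.2647) = sign(8.2647)*max(|8.2647| - 1.98, 0) = 6.2847
prox(x) = [-3.9183, -4.071, 0.0, 6.2847]
||prox(x)||_1 = 3.9183 + 4.071 + 0.0 + 6.2847 = 14.274


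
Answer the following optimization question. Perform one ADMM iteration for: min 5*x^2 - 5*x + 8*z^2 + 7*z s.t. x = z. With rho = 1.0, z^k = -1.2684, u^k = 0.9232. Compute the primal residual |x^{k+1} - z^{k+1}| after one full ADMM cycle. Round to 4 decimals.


ADMM iteration with rho = 1.0, z^k = -1.2684, u^k = 0.9232
Step 1: x-update.
Minimize 5*x^2 - 5*x + (1.0/2)*(x + 1.2684 + 0.9232)^2
FOC: (2*5 + 1.0)*x = 5 + 1.0*(-1.2684 - 0.9232)
x^{k+1} = 0.2553
Step 2: z-update.
Minimize 8*z^2 + 7*z + (1.0/2)*(0.2553 - z + 0.9232)^2
FOC: (2*8 + 1.0)*z = -7 + 1.0*(0.2553 + 0.9232)
z^{k+1} = -0.3424
Step 3: u-update.
u^{k+1} = 0.9232 + 0.2553 + 0.3424 = 1.5209
Step 4: Primal residual = |0.2553 + 0.3424| = 0.5977


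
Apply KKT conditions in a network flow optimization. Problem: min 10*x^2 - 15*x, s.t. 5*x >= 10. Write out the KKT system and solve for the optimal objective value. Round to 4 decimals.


Step 1: Try lambda = 0 (constraint inactive).
x_unc = 15/(2*10) = 0.75
Check: 5*0.75 = 3.75 < 10 -- violated!
Step 2: Constraint must be active: 5*x = 10
x* = 10/5 = 2.0
lambda = (2*10*2.0 - 15)/5 = 5.0
Step 3: Compute optimal value.
f(x*) = 10*2.0^2 - 15*2.0 = 10.0
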